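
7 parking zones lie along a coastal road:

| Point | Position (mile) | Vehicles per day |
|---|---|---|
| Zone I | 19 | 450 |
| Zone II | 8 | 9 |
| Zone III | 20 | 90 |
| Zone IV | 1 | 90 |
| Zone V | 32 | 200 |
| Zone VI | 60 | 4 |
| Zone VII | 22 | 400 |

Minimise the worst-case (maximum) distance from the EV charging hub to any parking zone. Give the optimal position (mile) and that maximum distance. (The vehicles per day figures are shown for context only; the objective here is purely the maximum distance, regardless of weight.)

location 30.5, max distance 29.5

The 1-center on a line is the midpoint of the two extreme points: leftmost at 1, rightmost at 60.
Optimal location = (1 + 60)/2 = 30.5; maximum distance = (60 − 1)/2 = 29.5.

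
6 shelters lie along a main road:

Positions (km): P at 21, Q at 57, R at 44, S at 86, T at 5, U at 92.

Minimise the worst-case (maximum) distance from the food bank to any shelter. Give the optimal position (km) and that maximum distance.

The 1-center on a line is the midpoint of the two extreme points: leftmost at 5, rightmost at 92.
Optimal location = (5 + 92)/2 = 48.5; maximum distance = (92 − 5)/2 = 43.5.

location 48.5, max distance 43.5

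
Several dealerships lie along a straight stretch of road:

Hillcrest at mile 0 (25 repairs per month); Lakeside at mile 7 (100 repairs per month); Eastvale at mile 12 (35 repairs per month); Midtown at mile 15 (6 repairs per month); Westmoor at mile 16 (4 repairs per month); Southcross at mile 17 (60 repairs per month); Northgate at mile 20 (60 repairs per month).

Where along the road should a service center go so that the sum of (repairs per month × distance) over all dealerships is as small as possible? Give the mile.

For a sum of weighted absolute distances on a line, the optimum is the weighted median (not the mean). Total weight W = 290; half-weight = 145.
Sort by position and accumulate weight:
  mile 0 (Hillcrest, w=25) → cum 25
  mile 7 (Lakeside, w=100) → cum 125
  mile 12 (Eastvale, w=35) → cum 160  ≥ 145 → median here
  mile 15 (Midtown, w=6) → cum 166
  mile 16 (Westmoor, w=4) → cum 170
  mile 17 (Southcross, w=60) → cum 230
  mile 20 (Northgate, w=60) → cum 290
Optimal location: mile 12.

x = 12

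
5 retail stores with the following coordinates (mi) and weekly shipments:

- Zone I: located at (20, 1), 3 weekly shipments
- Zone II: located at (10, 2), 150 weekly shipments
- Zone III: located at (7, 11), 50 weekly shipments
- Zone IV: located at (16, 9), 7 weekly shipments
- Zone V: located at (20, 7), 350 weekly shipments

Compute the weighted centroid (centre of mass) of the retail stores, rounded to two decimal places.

The minimiser of Σwᵢ‖p−pᵢ‖² is the weighted centroid p* = (Σwᵢpᵢ)/(Σwᵢ).
Σwᵢ = 560.
Σwᵢxᵢ = 3·20 + 150·10 + 50·7 + 7·16 + 350·20 = 9022.
Σwᵢyᵢ = 3·1 + 150·2 + 50·11 + 7·9 + 350·7 = 3366.
x* = 9022/560 = 16.11, y* = 3366/560 = 6.01.

(16.11, 6.01)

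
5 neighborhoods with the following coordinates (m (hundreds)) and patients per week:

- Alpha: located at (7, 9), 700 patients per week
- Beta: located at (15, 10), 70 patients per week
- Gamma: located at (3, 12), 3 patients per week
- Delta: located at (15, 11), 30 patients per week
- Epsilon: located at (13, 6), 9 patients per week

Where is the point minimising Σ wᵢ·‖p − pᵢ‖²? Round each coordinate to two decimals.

The minimiser of Σwᵢ‖p−pᵢ‖² is the weighted centroid p* = (Σwᵢpᵢ)/(Σwᵢ).
Σwᵢ = 812.
Σwᵢxᵢ = 700·7 + 70·15 + 3·3 + 30·15 + 9·13 = 6526.
Σwᵢyᵢ = 700·9 + 70·10 + 3·12 + 30·11 + 9·6 = 7420.
x* = 6526/812 = 8.04, y* = 7420/812 = 9.14.

(8.04, 9.14)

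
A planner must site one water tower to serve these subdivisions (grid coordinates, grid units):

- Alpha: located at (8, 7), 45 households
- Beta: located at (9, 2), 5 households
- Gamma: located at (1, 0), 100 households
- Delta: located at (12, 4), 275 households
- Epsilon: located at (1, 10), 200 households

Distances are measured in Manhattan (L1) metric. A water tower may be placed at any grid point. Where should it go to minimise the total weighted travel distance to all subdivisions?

Manhattan distance separates: Σwᵢ(|x−xᵢ|+|y−yᵢ|) = Σwᵢ|x−xᵢ| + Σwᵢ|y−yᵢ|, so x and y are optimised independently as 1-D weighted medians.
Total weight W = 625; half = 312.5.
x-coordinate, sorted with cumulative weight:
  x=1 (Gamma, w=100) cum 100
  x=1 (Epsilon, w=200) cum 300
  x=8 (Alpha, w=45) cum 345  ← median
  x=9 (Beta, w=5) cum 350
  x=12 (Delta, w=275) cum 625
⇒ x* = 8
y-coordinate, sorted with cumulative weight:
  y=0 (Gamma, w=100) cum 100
  y=2 (Beta, w=5) cum 105
  y=4 (Delta, w=275) cum 380  ← median
  y=7 (Alpha, w=45) cum 425
  y=10 (Epsilon, w=200) cum 625
⇒ y* = 4

(8, 4)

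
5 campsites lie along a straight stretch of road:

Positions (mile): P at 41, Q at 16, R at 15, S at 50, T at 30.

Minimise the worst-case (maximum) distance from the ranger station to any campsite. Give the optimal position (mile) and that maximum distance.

The 1-center on a line is the midpoint of the two extreme points: leftmost at 15, rightmost at 50.
Optimal location = (15 + 50)/2 = 32.5; maximum distance = (50 − 15)/2 = 17.5.

location 32.5, max distance 17.5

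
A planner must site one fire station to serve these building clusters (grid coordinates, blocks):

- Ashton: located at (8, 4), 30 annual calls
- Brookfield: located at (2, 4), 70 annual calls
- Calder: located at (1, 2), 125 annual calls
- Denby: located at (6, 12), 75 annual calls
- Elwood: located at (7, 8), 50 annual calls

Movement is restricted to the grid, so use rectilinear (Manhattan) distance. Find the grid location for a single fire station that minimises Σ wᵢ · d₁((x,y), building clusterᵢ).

Manhattan distance separates: Σwᵢ(|x−xᵢ|+|y−yᵢ|) = Σwᵢ|x−xᵢ| + Σwᵢ|y−yᵢ|, so x and y are optimised independently as 1-D weighted medians.
Total weight W = 350; half = 175.
x-coordinate, sorted with cumulative weight:
  x=1 (Calder, w=125) cum 125
  x=2 (Brookfield, w=70) cum 195  ← median
  x=6 (Denby, w=75) cum 270
  x=7 (Elwood, w=50) cum 320
  x=8 (Ashton, w=30) cum 350
⇒ x* = 2
y-coordinate, sorted with cumulative weight:
  y=2 (Calder, w=125) cum 125
  y=4 (Ashton, w=30) cum 155
  y=4 (Brookfield, w=70) cum 225  ← median
  y=8 (Elwood, w=50) cum 275
  y=12 (Denby, w=75) cum 350
⇒ y* = 4

(2, 4)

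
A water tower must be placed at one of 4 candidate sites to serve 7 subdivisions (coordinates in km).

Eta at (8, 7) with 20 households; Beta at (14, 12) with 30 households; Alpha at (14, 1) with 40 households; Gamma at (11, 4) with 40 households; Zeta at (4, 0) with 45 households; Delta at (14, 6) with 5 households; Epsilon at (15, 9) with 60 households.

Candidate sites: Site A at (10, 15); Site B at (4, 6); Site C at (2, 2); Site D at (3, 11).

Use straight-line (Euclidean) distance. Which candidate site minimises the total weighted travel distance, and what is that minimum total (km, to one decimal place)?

Total weighted distance at each candidate:
  Site A (10, 15): total = 2584.0
  Site B (4, 6): total = 2174.8
  Site C (2, 2): total = 2551.7
  Site D (3, 11): total = 2766.7
Minimum is at Site B with total 2174.8 km.

Site B, total 2174.8 km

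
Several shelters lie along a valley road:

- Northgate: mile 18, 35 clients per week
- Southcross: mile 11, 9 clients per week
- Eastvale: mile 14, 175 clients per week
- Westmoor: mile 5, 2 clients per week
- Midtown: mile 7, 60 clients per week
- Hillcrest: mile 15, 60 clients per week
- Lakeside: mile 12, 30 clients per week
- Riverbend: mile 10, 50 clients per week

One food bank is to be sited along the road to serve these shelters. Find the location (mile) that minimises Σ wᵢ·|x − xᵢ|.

For a sum of weighted absolute distances on a line, the optimum is the weighted median (not the mean). Total weight W = 421; half-weight = 210.5.
Sort by position and accumulate weight:
  mile 5 (Westmoor, w=2) → cum 2
  mile 7 (Midtown, w=60) → cum 62
  mile 10 (Riverbend, w=50) → cum 112
  mile 11 (Southcross, w=9) → cum 121
  mile 12 (Lakeside, w=30) → cum 151
  mile 14 (Eastvale, w=175) → cum 326  ≥ 210.5 → median here
  mile 15 (Hillcrest, w=60) → cum 386
  mile 18 (Northgate, w=35) → cum 421
Optimal location: mile 14.

x = 14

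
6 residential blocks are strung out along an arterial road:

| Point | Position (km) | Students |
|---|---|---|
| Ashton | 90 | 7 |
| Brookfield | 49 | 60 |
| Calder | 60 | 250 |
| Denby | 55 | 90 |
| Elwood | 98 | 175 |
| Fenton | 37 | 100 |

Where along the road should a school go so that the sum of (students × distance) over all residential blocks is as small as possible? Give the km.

For a sum of weighted absolute distances on a line, the optimum is the weighted median (not the mean). Total weight W = 682; half-weight = 341.
Sort by position and accumulate weight:
  km 37 (Fenton, w=100) → cum 100
  km 49 (Brookfield, w=60) → cum 160
  km 55 (Denby, w=90) → cum 250
  km 60 (Calder, w=250) → cum 500  ≥ 341 → median here
  km 90 (Ashton, w=7) → cum 507
  km 98 (Elwood, w=175) → cum 682
Optimal location: km 60.

x = 60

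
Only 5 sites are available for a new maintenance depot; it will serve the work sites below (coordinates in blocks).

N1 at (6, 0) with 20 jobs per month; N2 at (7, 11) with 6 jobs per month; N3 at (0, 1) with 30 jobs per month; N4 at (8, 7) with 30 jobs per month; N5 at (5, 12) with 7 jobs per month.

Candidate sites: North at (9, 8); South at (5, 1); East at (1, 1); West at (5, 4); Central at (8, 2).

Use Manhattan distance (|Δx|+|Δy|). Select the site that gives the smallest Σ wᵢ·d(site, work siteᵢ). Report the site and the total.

South, total 609 blocks

Total weighted distance at each candidate:
  North (9, 8): total = 846
  South (5, 1): total = 609
  East (1, 1): total = 741
  West (5, 4): total = 630
  Central (8, 2): total = 651
Minimum is at South with total 609 blocks.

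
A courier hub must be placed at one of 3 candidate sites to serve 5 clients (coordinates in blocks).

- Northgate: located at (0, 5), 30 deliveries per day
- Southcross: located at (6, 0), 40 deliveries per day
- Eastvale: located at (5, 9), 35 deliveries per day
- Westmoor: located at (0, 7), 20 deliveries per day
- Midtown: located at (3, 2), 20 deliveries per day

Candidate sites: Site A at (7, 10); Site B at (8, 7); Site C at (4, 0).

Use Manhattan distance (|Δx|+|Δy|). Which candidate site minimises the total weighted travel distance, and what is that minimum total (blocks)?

Total weighted distance at each candidate:
  Site A (7, 10): total = 1345
  Site B (8, 7): total = 1195
  Site C (4, 0): total = 980
Minimum is at Site C with total 980 blocks.

Site C, total 980 blocks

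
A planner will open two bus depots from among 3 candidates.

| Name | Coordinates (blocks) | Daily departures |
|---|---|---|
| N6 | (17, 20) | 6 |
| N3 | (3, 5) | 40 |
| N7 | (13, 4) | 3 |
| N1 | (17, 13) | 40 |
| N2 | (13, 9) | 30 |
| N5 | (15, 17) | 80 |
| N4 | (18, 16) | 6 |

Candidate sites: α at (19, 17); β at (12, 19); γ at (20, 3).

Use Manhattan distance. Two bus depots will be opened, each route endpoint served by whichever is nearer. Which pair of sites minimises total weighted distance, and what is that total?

{α, γ}, total 1776

Evaluate every pair (each demand assigned to the nearer of the two):
  {α, γ}: total = 1776
  {α, β}: total = 1900
  {β, γ}: total = 2044
Best pair: {α, γ} with total 1776.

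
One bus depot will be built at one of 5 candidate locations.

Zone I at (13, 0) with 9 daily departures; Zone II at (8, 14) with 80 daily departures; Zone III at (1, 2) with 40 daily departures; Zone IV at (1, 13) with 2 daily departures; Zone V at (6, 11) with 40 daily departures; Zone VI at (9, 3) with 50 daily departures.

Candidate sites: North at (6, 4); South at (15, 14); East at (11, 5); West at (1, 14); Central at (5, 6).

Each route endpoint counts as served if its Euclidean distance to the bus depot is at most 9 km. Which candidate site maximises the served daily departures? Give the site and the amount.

Coverage radius r = 9 km; a point is covered iff (Δx)²+(Δy)² ≤ 9² = 81.
  North (6, 4): covers {Zone I, Zone III, Zone V, Zone VI} → 139
  South (15, 14): covers {Zone II} → 80
  East (11, 5): covers {Zone I, Zone V, Zone VI} → 99
  West (1, 14): covers {Zone II, Zone IV, Zone V} → 122
  Central (5, 6): covers {Zone II, Zone III, Zone IV, Zone V, Zone VI} → 212
Maximum coverage at Central: 212 daily departures.

Central, covering 212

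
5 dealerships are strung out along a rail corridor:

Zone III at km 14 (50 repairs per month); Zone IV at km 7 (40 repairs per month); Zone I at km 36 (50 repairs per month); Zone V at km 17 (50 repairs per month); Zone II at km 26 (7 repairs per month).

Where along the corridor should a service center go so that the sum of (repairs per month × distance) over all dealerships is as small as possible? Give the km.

x = 17

For a sum of weighted absolute distances on a line, the optimum is the weighted median (not the mean). Total weight W = 197; half-weight = 98.5.
Sort by position and accumulate weight:
  km 7 (Zone IV, w=40) → cum 40
  km 14 (Zone III, w=50) → cum 90
  km 17 (Zone V, w=50) → cum 140  ≥ 98.5 → median here
  km 26 (Zone II, w=7) → cum 147
  km 36 (Zone I, w=50) → cum 197
Optimal location: km 17.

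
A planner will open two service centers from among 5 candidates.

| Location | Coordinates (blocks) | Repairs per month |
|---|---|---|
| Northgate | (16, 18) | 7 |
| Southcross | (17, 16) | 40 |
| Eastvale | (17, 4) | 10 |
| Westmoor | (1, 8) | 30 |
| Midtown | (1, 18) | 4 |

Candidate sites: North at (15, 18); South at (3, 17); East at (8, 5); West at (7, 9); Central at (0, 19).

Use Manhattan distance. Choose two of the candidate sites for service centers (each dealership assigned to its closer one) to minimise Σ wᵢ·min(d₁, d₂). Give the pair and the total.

{North, West}, total 583

Evaluate every pair (each demand assigned to the nearer of the two):
  {North, West}: total = 583
  {North, East}: total = 623
  {North, South}: total = 669
  {North, Central}: total = 695
  {South, West}: total = 1070
  {South, East}: total = 1110
  {West, Central}: total = 1167
  {East, West}: total = 1176
  {South, Central}: total = 1306
  {East, Central}: total = 1327
Best pair: {North, West} with total 583.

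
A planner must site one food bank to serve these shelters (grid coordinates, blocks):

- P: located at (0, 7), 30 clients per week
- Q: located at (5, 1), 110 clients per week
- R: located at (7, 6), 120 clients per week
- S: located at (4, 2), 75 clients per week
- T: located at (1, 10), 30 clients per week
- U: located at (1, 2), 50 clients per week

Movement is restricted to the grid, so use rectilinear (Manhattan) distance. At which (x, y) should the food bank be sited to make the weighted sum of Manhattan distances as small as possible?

Manhattan distance separates: Σwᵢ(|x−xᵢ|+|y−yᵢ|) = Σwᵢ|x−xᵢ| + Σwᵢ|y−yᵢ|, so x and y are optimised independently as 1-D weighted medians.
Total weight W = 415; half = 207.5.
x-coordinate, sorted with cumulative weight:
  x=0 (P, w=30) cum 30
  x=1 (T, w=30) cum 60
  x=1 (U, w=50) cum 110
  x=4 (S, w=75) cum 185
  x=5 (Q, w=110) cum 295  ← median
  x=7 (R, w=120) cum 415
⇒ x* = 5
y-coordinate, sorted with cumulative weight:
  y=1 (Q, w=110) cum 110
  y=2 (S, w=75) cum 185
  y=2 (U, w=50) cum 235  ← median
  y=6 (R, w=120) cum 355
  y=7 (P, w=30) cum 385
  y=10 (T, w=30) cum 415
⇒ y* = 2

(5, 2)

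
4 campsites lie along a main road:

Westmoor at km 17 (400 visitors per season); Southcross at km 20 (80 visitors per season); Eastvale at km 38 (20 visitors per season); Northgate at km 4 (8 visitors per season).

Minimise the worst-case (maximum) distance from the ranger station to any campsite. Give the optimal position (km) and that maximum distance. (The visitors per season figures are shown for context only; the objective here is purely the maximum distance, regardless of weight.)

location 21, max distance 17

The 1-center on a line is the midpoint of the two extreme points: leftmost at 4, rightmost at 38.
Optimal location = (4 + 38)/2 = 21; maximum distance = (38 − 4)/2 = 17.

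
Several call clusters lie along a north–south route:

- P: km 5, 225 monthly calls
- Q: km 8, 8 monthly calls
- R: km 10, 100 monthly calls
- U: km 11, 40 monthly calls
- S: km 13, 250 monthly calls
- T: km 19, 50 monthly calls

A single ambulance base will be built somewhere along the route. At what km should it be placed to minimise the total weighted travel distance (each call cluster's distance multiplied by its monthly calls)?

x = 11

For a sum of weighted absolute distances on a line, the optimum is the weighted median (not the mean). Total weight W = 673; half-weight = 336.5.
Sort by position and accumulate weight:
  km 5 (P, w=225) → cum 225
  km 8 (Q, w=8) → cum 233
  km 10 (R, w=100) → cum 333
  km 11 (U, w=40) → cum 373  ≥ 336.5 → median here
  km 13 (S, w=250) → cum 623
  km 19 (T, w=50) → cum 673
Optimal location: km 11.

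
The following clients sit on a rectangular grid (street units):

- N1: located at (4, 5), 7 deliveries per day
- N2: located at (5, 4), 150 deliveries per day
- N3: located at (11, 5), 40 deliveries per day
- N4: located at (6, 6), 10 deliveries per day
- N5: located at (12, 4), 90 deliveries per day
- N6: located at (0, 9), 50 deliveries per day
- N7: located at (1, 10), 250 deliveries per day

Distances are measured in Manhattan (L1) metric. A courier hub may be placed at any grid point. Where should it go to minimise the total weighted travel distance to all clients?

Manhattan distance separates: Σwᵢ(|x−xᵢ|+|y−yᵢ|) = Σwᵢ|x−xᵢ| + Σwᵢ|y−yᵢ|, so x and y are optimised independently as 1-D weighted medians.
Total weight W = 597; half = 298.5.
x-coordinate, sorted with cumulative weight:
  x=0 (N6, w=50) cum 50
  x=1 (N7, w=250) cum 300  ← median
  x=4 (N1, w=7) cum 307
  x=5 (N2, w=150) cum 457
  x=6 (N4, w=10) cum 467
  x=11 (N3, w=40) cum 507
  x=12 (N5, w=90) cum 597
⇒ x* = 1
y-coordinate, sorted with cumulative weight:
  y=4 (N2, w=150) cum 150
  y=4 (N5, w=90) cum 240
  y=5 (N1, w=7) cum 247
  y=5 (N3, w=40) cum 287
  y=6 (N4, w=10) cum 297
  y=9 (N6, w=50) cum 347  ← median
  y=10 (N7, w=250) cum 597
⇒ y* = 9

(1, 9)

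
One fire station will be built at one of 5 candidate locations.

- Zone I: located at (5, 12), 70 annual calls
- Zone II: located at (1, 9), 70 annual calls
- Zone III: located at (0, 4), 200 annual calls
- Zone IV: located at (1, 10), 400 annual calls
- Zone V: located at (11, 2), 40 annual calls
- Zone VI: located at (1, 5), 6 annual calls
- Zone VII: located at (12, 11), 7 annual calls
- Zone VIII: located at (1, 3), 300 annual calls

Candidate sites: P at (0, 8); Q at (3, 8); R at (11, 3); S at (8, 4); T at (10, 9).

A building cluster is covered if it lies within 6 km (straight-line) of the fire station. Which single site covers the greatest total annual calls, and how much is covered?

Coverage radius r = 6 km; a point is covered iff (Δx)²+(Δy)² ≤ 6² = 36.
  P (0, 8): covers {Zone II, Zone III, Zone IV, Zone VI, Zone VIII} → 976
  Q (3, 8): covers {Zone I, Zone II, Zone III, Zone IV, Zone VI, Zone VIII} → 1046
  R (11, 3): covers {Zone V} → 40
  S (8, 4): covers {Zone V} → 40
  T (10, 9): covers {Zone I, Zone VII} → 77
Maximum coverage at Q: 1046 annual calls.

Q, covering 1046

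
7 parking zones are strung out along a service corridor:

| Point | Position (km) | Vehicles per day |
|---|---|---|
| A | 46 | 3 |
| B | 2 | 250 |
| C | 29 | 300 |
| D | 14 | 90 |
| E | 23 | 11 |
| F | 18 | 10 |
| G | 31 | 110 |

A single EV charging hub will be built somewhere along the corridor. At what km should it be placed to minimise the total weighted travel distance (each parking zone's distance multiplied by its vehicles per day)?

For a sum of weighted absolute distances on a line, the optimum is the weighted median (not the mean). Total weight W = 774; half-weight = 387.
Sort by position and accumulate weight:
  km 2 (B, w=250) → cum 250
  km 14 (D, w=90) → cum 340
  km 18 (F, w=10) → cum 350
  km 23 (E, w=11) → cum 361
  km 29 (C, w=300) → cum 661  ≥ 387 → median here
  km 31 (G, w=110) → cum 771
  km 46 (A, w=3) → cum 774
Optimal location: km 29.

x = 29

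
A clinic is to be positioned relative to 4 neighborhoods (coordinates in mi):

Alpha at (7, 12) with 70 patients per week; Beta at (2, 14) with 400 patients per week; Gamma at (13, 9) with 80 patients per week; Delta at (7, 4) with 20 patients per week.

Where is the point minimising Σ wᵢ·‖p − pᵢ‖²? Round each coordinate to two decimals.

(4.33, 12.70)

The minimiser of Σwᵢ‖p−pᵢ‖² is the weighted centroid p* = (Σwᵢpᵢ)/(Σwᵢ).
Σwᵢ = 570.
Σwᵢxᵢ = 70·7 + 400·2 + 80·13 + 20·7 = 2470.
Σwᵢyᵢ = 70·12 + 400·14 + 80·9 + 20·4 = 7240.
x* = 2470/570 = 4.33, y* = 7240/570 = 12.70.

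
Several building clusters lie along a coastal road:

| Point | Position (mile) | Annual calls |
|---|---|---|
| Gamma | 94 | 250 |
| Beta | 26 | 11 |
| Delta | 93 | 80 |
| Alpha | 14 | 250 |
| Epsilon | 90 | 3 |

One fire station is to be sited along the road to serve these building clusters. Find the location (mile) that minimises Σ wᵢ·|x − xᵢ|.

x = 93

For a sum of weighted absolute distances on a line, the optimum is the weighted median (not the mean). Total weight W = 594; half-weight = 297.
Sort by position and accumulate weight:
  mile 14 (Alpha, w=250) → cum 250
  mile 26 (Beta, w=11) → cum 261
  mile 90 (Epsilon, w=3) → cum 264
  mile 93 (Delta, w=80) → cum 344  ≥ 297 → median here
  mile 94 (Gamma, w=250) → cum 594
Optimal location: mile 93.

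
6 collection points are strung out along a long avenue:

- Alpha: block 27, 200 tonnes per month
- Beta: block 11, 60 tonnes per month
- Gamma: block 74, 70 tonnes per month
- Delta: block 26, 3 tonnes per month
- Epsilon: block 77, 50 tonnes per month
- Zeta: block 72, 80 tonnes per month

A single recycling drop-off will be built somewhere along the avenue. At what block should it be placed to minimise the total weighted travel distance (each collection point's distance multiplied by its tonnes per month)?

For a sum of weighted absolute distances on a line, the optimum is the weighted median (not the mean). Total weight W = 463; half-weight = 231.5.
Sort by position and accumulate weight:
  block 11 (Beta, w=60) → cum 60
  block 26 (Delta, w=3) → cum 63
  block 27 (Alpha, w=200) → cum 263  ≥ 231.5 → median here
  block 72 (Zeta, w=80) → cum 343
  block 74 (Gamma, w=70) → cum 413
  block 77 (Epsilon, w=50) → cum 463
Optimal location: block 27.

x = 27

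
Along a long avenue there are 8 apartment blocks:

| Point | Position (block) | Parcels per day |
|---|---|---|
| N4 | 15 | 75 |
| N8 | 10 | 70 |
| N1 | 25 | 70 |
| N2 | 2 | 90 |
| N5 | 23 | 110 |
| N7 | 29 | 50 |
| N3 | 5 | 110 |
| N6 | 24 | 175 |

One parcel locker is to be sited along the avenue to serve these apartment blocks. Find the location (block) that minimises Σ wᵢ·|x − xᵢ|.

x = 23

For a sum of weighted absolute distances on a line, the optimum is the weighted median (not the mean). Total weight W = 750; half-weight = 375.
Sort by position and accumulate weight:
  block 2 (N2, w=90) → cum 90
  block 5 (N3, w=110) → cum 200
  block 10 (N8, w=70) → cum 270
  block 15 (N4, w=75) → cum 345
  block 23 (N5, w=110) → cum 455  ≥ 375 → median here
  block 24 (N6, w=175) → cum 630
  block 25 (N1, w=70) → cum 700
  block 29 (N7, w=50) → cum 750
Optimal location: block 23.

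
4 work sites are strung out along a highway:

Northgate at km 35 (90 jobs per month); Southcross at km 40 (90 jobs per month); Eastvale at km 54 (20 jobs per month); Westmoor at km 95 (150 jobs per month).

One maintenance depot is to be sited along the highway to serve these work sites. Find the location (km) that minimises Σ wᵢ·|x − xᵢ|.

x = 40

For a sum of weighted absolute distances on a line, the optimum is the weighted median (not the mean). Total weight W = 350; half-weight = 175.
Sort by position and accumulate weight:
  km 35 (Northgate, w=90) → cum 90
  km 40 (Southcross, w=90) → cum 180  ≥ 175 → median here
  km 54 (Eastvale, w=20) → cum 200
  km 95 (Westmoor, w=150) → cum 350
Optimal location: km 40.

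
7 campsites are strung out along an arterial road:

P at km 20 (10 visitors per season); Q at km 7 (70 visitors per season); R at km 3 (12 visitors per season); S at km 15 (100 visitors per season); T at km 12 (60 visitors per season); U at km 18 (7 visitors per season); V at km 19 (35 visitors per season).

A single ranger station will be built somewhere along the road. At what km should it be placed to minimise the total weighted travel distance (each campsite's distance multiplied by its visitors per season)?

For a sum of weighted absolute distances on a line, the optimum is the weighted median (not the mean). Total weight W = 294; half-weight = 147.
Sort by position and accumulate weight:
  km 3 (R, w=12) → cum 12
  km 7 (Q, w=70) → cum 82
  km 12 (T, w=60) → cum 142
  km 15 (S, w=100) → cum 242  ≥ 147 → median here
  km 18 (U, w=7) → cum 249
  km 19 (V, w=35) → cum 284
  km 20 (P, w=10) → cum 294
Optimal location: km 15.

x = 15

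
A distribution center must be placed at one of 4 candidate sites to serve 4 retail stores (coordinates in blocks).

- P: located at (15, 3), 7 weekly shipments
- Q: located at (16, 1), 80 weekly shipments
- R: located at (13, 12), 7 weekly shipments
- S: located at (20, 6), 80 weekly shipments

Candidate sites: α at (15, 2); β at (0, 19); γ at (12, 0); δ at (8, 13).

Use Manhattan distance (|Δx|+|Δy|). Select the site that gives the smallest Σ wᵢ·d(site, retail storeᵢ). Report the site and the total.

α, total 971 blocks

Total weighted distance at each candidate:
  α (15, 2): total = 971
  β (0, 19): total = 5717
  γ (12, 0): total = 1653
  δ (8, 13): total = 3281
Minimum is at α with total 971 blocks.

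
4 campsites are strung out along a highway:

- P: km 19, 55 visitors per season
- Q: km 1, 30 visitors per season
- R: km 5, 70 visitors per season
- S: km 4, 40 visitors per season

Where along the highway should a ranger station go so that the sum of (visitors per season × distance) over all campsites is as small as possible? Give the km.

For a sum of weighted absolute distances on a line, the optimum is the weighted median (not the mean). Total weight W = 195; half-weight = 97.5.
Sort by position and accumulate weight:
  km 1 (Q, w=30) → cum 30
  km 4 (S, w=40) → cum 70
  km 5 (R, w=70) → cum 140  ≥ 97.5 → median here
  km 19 (P, w=55) → cum 195
Optimal location: km 5.

x = 5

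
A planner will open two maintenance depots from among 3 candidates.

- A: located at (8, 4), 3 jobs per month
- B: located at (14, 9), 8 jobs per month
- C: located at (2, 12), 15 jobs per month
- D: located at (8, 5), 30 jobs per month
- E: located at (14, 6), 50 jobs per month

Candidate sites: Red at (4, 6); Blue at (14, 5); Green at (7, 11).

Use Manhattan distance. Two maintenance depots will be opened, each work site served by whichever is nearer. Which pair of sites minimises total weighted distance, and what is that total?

Evaluate every pair (each demand assigned to the nearer of the two):
  {Red, Blue}: total = 370
  {Blue, Green}: total = 373
  {Red, Green}: total = 830
Best pair: {Red, Blue} with total 370.

{Red, Blue}, total 370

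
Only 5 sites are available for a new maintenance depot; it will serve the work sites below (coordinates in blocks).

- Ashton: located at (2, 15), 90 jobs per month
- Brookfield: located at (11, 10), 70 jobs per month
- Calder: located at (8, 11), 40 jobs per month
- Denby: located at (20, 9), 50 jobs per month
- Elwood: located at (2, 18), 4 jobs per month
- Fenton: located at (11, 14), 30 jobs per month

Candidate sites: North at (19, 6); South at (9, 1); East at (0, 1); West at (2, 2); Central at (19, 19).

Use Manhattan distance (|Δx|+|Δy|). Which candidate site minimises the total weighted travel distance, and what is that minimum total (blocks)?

South, total 4596 blocks

Total weighted distance at each candidate:
  North (19, 6): total = 4616
  South (9, 1): total = 4596
  East (0, 1): total = 5756
  West (2, 2): total = 4904
  Central (19, 19): total = 4852
Minimum is at South with total 4596 blocks.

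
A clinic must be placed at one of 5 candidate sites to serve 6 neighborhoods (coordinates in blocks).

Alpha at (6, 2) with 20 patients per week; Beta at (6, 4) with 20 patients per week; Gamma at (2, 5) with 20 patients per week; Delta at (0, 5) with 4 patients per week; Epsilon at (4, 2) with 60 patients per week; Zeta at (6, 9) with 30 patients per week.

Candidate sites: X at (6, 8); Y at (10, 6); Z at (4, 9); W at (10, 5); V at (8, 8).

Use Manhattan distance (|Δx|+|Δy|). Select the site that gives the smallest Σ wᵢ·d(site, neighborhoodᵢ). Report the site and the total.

X, total 886 blocks

Total weighted distance at each candidate:
  X (6, 8): total = 886
  Y (10, 6): total = 1314
  Z (4, 9): total = 952
  W (10, 5): total = 1220
  V (8, 8): total = 1194
Minimum is at X with total 886 blocks.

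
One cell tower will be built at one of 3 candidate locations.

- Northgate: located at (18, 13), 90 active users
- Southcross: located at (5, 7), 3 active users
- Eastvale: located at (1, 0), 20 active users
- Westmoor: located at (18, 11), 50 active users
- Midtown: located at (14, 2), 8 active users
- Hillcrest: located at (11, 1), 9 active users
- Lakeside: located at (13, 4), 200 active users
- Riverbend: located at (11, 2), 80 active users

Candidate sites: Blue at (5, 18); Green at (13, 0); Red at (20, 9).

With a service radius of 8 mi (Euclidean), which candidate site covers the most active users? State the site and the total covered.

Coverage radius r = 8 mi; a point is covered iff (Δx)²+(Δy)² ≤ 8² = 64.
  Blue (5, 18): covers {none} → 0
  Green (13, 0): covers {Midtown, Hillcrest, Lakeside, Riverbend} → 297
  Red (20, 9): covers {Northgate, Westmoor} → 140
Maximum coverage at Green: 297 active users.

Green, covering 297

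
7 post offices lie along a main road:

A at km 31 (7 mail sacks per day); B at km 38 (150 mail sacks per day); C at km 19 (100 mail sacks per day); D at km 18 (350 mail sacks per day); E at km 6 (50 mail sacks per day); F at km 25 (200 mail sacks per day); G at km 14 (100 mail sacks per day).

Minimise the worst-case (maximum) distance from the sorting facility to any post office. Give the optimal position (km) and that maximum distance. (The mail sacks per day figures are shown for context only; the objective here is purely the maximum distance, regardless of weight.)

The 1-center on a line is the midpoint of the two extreme points: leftmost at 6, rightmost at 38.
Optimal location = (6 + 38)/2 = 22; maximum distance = (38 − 6)/2 = 16.

location 22, max distance 16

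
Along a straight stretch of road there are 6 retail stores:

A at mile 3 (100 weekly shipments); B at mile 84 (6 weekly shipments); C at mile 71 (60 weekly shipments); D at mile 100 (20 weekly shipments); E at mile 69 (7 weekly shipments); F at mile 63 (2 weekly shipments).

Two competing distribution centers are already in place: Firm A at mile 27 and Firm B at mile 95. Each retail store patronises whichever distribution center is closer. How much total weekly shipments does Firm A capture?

100

The indifferent point is the midpoint (27+95)/2 = 61; retail stores left of it (closer to Firm A at 27) go to Firm A, those right go to Firm B.
  A at 3 (w=100) → Firm A
  F at 63 (w=2) → Firm B
  E at 69 (w=7) → Firm B
  C at 71 (w=60) → Firm B
  B at 84 (w=6) → Firm B
  D at 100 (w=20) → Firm B
Firm A captures 100; Firm B captures 95.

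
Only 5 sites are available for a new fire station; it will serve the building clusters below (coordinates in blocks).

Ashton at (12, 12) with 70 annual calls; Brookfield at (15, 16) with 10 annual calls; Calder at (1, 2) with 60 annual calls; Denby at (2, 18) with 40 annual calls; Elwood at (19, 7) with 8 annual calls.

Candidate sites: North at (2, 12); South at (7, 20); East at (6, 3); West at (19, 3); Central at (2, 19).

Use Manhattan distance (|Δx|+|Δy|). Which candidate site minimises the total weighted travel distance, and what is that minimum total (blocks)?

North, total 1946 blocks

Total weighted distance at each candidate:
  North (2, 12): total = 1946
  South (7, 20): total = 2950
  East (6, 3): total = 2526
  West (19, 3): total = 3742
  Central (2, 19): total = 2702
Minimum is at North with total 1946 blocks.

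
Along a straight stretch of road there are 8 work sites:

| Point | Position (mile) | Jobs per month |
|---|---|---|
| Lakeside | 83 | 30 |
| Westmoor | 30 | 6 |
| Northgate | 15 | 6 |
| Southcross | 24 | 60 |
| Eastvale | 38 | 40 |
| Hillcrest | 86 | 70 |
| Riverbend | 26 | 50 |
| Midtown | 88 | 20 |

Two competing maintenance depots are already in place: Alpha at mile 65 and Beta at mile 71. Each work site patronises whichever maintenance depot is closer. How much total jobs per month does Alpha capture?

162

The indifferent point is the midpoint (65+71)/2 = 68; work sites left of it (closer to Alpha at 65) go to Alpha, those right go to Beta.
  Northgate at 15 (w=6) → Alpha
  Southcross at 24 (w=60) → Alpha
  Riverbend at 26 (w=50) → Alpha
  Westmoor at 30 (w=6) → Alpha
  Eastvale at 38 (w=40) → Alpha
  Lakeside at 83 (w=30) → Beta
  Hillcrest at 86 (w=70) → Beta
  Midtown at 88 (w=20) → Beta
Alpha captures 162; Beta captures 120.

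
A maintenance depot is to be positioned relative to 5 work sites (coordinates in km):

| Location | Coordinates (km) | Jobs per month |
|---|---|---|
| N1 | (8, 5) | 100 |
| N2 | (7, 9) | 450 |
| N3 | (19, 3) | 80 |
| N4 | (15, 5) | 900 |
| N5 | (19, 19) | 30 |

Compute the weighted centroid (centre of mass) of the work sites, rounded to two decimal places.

The minimiser of Σwᵢ‖p−pᵢ‖² is the weighted centroid p* = (Σwᵢpᵢ)/(Σwᵢ).
Σwᵢ = 1560.
Σwᵢxᵢ = 100·8 + 450·7 + 80·19 + 900·15 + 30·19 = 19540.
Σwᵢyᵢ = 100·5 + 450·9 + 80·3 + 900·5 + 30·19 = 9860.
x* = 19540/1560 = 12.53, y* = 9860/1560 = 6.32.

(12.53, 6.32)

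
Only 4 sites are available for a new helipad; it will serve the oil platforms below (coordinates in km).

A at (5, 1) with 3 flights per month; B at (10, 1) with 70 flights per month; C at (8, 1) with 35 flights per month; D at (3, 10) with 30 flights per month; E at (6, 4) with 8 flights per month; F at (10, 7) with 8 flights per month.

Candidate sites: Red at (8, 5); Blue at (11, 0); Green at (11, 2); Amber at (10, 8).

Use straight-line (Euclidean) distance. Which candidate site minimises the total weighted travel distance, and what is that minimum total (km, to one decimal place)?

Total weighted distance at each candidate:
  Red (8, 5): total = 720.7
  Blue (11, 0): total = 719.9
  Green (11, 2): total = 651.2
  Amber (10, 8): total = 1042.3
Minimum is at Green with total 651.2 km.

Green, total 651.2 km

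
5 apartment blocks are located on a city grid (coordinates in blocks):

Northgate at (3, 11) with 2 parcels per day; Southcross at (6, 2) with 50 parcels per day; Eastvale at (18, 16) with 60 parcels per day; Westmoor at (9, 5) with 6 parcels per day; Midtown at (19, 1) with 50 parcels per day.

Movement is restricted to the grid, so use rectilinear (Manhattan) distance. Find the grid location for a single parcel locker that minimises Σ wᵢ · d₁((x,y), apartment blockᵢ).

(18, 2)

Manhattan distance separates: Σwᵢ(|x−xᵢ|+|y−yᵢ|) = Σwᵢ|x−xᵢ| + Σwᵢ|y−yᵢ|, so x and y are optimised independently as 1-D weighted medians.
Total weight W = 168; half = 84.
x-coordinate, sorted with cumulative weight:
  x=3 (Northgate, w=2) cum 2
  x=6 (Southcross, w=50) cum 52
  x=9 (Westmoor, w=6) cum 58
  x=18 (Eastvale, w=60) cum 118  ← median
  x=19 (Midtown, w=50) cum 168
⇒ x* = 18
y-coordinate, sorted with cumulative weight:
  y=1 (Midtown, w=50) cum 50
  y=2 (Southcross, w=50) cum 100  ← median
  y=5 (Westmoor, w=6) cum 106
  y=11 (Northgate, w=2) cum 108
  y=16 (Eastvale, w=60) cum 168
⇒ y* = 2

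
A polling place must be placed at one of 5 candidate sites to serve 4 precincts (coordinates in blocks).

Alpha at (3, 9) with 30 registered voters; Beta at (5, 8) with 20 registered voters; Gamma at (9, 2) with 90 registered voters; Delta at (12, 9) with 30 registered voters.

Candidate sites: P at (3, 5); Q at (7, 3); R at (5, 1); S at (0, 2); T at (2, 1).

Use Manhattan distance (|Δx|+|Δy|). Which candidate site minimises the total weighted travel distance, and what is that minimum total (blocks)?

Q, total 1040 blocks

Total weighted distance at each candidate:
  P (3, 5): total = 1420
  Q (7, 3): total = 1040
  R (5, 1): total = 1340
  S (0, 2): total = 1900
  T (2, 1): total = 1730
Minimum is at Q with total 1040 blocks.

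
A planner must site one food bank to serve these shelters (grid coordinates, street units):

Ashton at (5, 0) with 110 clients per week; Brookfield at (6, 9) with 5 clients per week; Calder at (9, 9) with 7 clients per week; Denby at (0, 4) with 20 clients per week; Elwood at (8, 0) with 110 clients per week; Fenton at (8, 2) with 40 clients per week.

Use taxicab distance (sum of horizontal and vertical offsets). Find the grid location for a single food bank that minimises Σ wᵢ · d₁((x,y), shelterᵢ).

(8, 0)

Manhattan distance separates: Σwᵢ(|x−xᵢ|+|y−yᵢ|) = Σwᵢ|x−xᵢ| + Σwᵢ|y−yᵢ|, so x and y are optimised independently as 1-D weighted medians.
Total weight W = 292; half = 146.
x-coordinate, sorted with cumulative weight:
  x=0 (Denby, w=20) cum 20
  x=5 (Ashton, w=110) cum 130
  x=6 (Brookfield, w=5) cum 135
  x=8 (Elwood, w=110) cum 245  ← median
  x=8 (Fenton, w=40) cum 285
  x=9 (Calder, w=7) cum 292
⇒ x* = 8
y-coordinate, sorted with cumulative weight:
  y=0 (Ashton, w=110) cum 110
  y=0 (Elwood, w=110) cum 220  ← median
  y=2 (Fenton, w=40) cum 260
  y=4 (Denby, w=20) cum 280
  y=9 (Brookfield, w=5) cum 285
  y=9 (Calder, w=7) cum 292
⇒ y* = 0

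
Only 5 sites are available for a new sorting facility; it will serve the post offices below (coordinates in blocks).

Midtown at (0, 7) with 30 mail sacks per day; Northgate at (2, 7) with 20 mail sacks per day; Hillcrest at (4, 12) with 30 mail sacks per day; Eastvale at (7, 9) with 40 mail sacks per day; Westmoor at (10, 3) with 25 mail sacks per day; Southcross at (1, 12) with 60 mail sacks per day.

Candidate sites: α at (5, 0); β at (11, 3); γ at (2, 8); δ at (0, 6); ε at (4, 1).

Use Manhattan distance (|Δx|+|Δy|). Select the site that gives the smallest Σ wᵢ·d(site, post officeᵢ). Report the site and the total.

Total weighted distance at each candidate:
  α (5, 0): total = 2550
  β (11, 3): total = 2755
  γ (2, 8): total = 1155
  δ (0, 6): total = 1535
  ε (4, 1): total = 2270
Minimum is at γ with total 1155 blocks.

γ, total 1155 blocks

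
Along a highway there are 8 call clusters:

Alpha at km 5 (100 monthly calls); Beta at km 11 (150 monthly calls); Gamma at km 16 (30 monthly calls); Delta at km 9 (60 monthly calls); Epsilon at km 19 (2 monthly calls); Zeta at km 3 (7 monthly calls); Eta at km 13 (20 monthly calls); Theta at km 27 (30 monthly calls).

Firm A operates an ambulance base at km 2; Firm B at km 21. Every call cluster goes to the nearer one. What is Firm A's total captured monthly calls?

317

The indifferent point is the midpoint (2+21)/2 = 11.5; call clusters left of it (closer to Firm A at 2) go to Firm A, those right go to Firm B.
  Zeta at 3 (w=7) → Firm A
  Alpha at 5 (w=100) → Firm A
  Delta at 9 (w=60) → Firm A
  Beta at 11 (w=150) → Firm A
  Eta at 13 (w=20) → Firm B
  Gamma at 16 (w=30) → Firm B
  Epsilon at 19 (w=2) → Firm B
  Theta at 27 (w=30) → Firm B
Firm A captures 317; Firm B captures 82.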